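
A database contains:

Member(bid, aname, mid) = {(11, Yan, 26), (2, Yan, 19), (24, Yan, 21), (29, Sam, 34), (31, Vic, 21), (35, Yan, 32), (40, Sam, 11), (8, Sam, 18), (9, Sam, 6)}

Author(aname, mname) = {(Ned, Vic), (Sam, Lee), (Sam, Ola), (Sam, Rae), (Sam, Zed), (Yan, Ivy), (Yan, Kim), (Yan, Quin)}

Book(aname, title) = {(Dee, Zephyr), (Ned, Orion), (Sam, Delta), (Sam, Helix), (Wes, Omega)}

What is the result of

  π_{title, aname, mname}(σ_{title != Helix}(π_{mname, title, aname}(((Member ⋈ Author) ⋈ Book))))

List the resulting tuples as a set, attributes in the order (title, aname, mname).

{(Delta, Sam, Lee), (Delta, Sam, Ola), (Delta, Sam, Rae), (Delta, Sam, Zed)}

Member ⋈ Author (natural join on aname): {(11, Yan, 26, Ivy), (11, Yan, 26, Kim), (11, Yan, 26, Quin), (2, Yan, 19, Ivy), (2, Yan, 19, Kim), (2, Yan, 19, Quin), (24, Yan, 21, Ivy), (24, Yan, 21, Kim), (24, Yan, 21, Quin), (29, Sam, 34, Lee), (29, Sam, 34, Ola), (29, Sam, 34, Rae), (29, Sam, 34, Zed), (35, Yan, 32, Ivy), (35, Yan, 32, Kim), (35, Yan, 32, Quin), (40, Sam, 11, Lee), (40, Sam, 11, Ola), (40, Sam, 11, Rae), (40, Sam, 11, Zed), (8, Sam, 18, Lee), (8, Sam, 18, Ola), (8, Sam, 18, Rae), (8, Sam, 18, Zed), (9, Sam, 6, Lee), (9, Sam, 6, Ola), (9, Sam, 6, Rae), (9, Sam, 6, Zed)}
(Member ⋈ Author) ⋈ Book (natural join on aname): {(29, Sam, 34, Lee, Delta), (29, Sam, 34, Lee, Helix), (29, Sam, 34, Ola, Delta), (29, Sam, 34, Ola, Helix), (29, Sam, 34, Rae, Delta), (29, Sam, 34, Rae, Helix), (29, Sam, 34, Zed, Delta), (29, Sam, 34, Zed, Helix), (40, Sam, 11, Lee, Delta), (40, Sam, 11, Lee, Helix), (40, Sam, 11, Ola, Delta), (40, Sam, 11, Ola, Helix), (40, Sam, 11, Rae, Delta), (40, Sam, 11, Rae, Helix), (40, Sam, 11, Zed, Delta), (40, Sam, 11, Zed, Helix), (8, Sam, 18, Lee, Delta), (8, Sam, 18, Lee, Helix), (8, Sam, 18, Ola, Delta), (8, Sam, 18, Ola, Helix), (8, Sam, 18, Rae, Delta), (8, Sam, 18, Rae, Helix), (8, Sam, 18, Zed, Delta), (8, Sam, 18, Zed, Helix), (9, Sam, 6, Lee, Delta), (9, Sam, 6, Lee, Helix), (9, Sam, 6, Ola, Delta), (9, Sam, 6, Ola, Helix), (9, Sam, 6, Rae, Delta), (9, Sam, 6, Rae, Helix), (9, Sam, 6, Zed, Delta), (9, Sam, 6, Zed, Helix)}
π[mname, title, aname]: project onto (mname, title, aname) (24 duplicate(s) eliminated) → {(Lee, Delta, Sam), (Lee, Helix, Sam), (Ola, Delta, Sam), (Ola, Helix, Sam), (Rae, Delta, Sam), (Rae, Helix, Sam), (Zed, Delta, Sam), (Zed, Helix, Sam)}
Filtering on title != Helix leaves {(Lee, Delta, Sam), (Ola, Delta, Sam), (Rae, Delta, Sam), (Zed, Delta, Sam)}.
π[title, aname, mname]: project onto (title, aname, mname) → {(Delta, Sam, Lee), (Delta, Sam, Ola), (Delta, Sam, Rae), (Delta, Sam, Zed)}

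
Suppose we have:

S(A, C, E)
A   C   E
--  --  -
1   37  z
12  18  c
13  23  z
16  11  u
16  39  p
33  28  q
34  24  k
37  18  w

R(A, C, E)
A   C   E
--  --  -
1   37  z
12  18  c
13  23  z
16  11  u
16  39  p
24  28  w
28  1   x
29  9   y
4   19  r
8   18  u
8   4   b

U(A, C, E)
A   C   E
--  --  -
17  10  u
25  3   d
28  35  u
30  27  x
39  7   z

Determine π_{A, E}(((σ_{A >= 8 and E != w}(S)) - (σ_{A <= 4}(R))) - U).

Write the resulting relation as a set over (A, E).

{(12, c), (13, z), (16, p), (16, u), (33, q), (34, k)}

Selection A >= 8 and E != w: {(12, 18, c), (13, 23, z), (16, 11, u), (16, 39, p), (33, 28, q), (34, 24, k)}
Selection A <= 4: {(1, 37, z), (4, 19, r)}
Set difference of the two operands is {(12, 18, c), (13, 23, z), (16, 11, u), (16, 39, p), (33, 28, q), (34, 24, k)}.
Set difference of the two operands is {(12, 18, c), (13, 23, z), (16, 11, u), (16, 39, p), (33, 28, q), (34, 24, k)}.
Projecting to A, E: {(12, c), (13, z), (16, p), (16, u), (33, q), (34, k)}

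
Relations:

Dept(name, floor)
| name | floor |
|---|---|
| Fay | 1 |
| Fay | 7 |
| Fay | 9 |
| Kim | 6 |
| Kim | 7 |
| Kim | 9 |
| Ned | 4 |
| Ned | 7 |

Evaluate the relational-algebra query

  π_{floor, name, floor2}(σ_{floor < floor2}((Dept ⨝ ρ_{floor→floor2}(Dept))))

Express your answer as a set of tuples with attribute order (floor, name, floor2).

ρ[floor→floor2]: schema becomes (name, floor2); tuples unchanged.
Dept ⋈ ρ_{floor→floor2}(Dept) (natural join on name): {(Fay, 1, 1), (Fay, 1, 7), (Fay, 1, 9), (Fay, 7, 1), (Fay, 7, 7), (Fay, 7, 9), (Fay, 9, 1), (Fay, 9, 7), (Fay, 9, 9), (Kim, 6, 6), (Kim, 6, 7), (Kim, 6, 9), (Kim, 7, 6), (Kim, 7, 7), (Kim, 7, 9), (Kim, 9, 6), (Kim, 9, 7), (Kim, 9, 9), (Ned, 4, 4), (Ned, 4, 7), (Ned, 7, 4), (Ned, 7, 7)}
Apply σ_{floor < floor2}; surviving tuples: {(Fay, 1, 7), (Fay, 1, 9), (Fay, 7, 9), (Kim, 6, 7), (Kim, 6, 9), (Kim, 7, 9), (Ned, 4, 7)}
Projecting to floor, name, floor2: {(1, Fay, 7), (1, Fay, 9), (4, Ned, 7), (6, Kim, 7), (6, Kim, 9), (7, Fay, 9), (7, Kim, 9)}

{(1, Fay, 7), (1, Fay, 9), (4, Ned, 7), (6, Kim, 7), (6, Kim, 9), (7, Fay, 9), (7, Kim, 9)}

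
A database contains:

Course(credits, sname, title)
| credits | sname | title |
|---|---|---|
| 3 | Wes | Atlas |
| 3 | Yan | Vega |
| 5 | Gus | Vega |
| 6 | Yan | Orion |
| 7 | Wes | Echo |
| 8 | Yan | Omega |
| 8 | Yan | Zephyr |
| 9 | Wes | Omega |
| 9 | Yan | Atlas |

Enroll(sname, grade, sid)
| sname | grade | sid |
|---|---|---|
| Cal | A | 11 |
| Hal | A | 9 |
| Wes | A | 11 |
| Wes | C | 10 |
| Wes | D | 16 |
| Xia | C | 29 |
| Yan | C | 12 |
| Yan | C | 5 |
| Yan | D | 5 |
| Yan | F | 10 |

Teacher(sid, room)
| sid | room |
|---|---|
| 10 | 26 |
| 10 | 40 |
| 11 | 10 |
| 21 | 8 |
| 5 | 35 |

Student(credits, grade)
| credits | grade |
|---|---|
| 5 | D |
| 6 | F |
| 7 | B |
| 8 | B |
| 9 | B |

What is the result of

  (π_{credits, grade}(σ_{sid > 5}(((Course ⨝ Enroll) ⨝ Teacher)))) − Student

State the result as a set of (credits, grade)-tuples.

{(3, A), (3, C), (3, F), (7, A), (7, C), (8, F), (9, A), (9, C), (9, F)}

Course ⋈ Enroll (natural join on sname): {(3, Wes, Atlas, A, 11), (3, Wes, Atlas, C, 10), (3, Wes, Atlas, D, 16), (3, Yan, Vega, C, 12), (3, Yan, Vega, C, 5), (3, Yan, Vega, D, 5), (3, Yan, Vega, F, 10), (6, Yan, Orion, C, 12), (6, Yan, Orion, C, 5), (6, Yan, Orion, D, 5), (6, Yan, Orion, F, 10), (7, Wes, Echo, A, 11), (7, Wes, Echo, C, 10), (7, Wes, Echo, D, 16), (8, Yan, Omega, C, 12), (8, Yan, Omega, C, 5), (8, Yan, Omega, D, 5), (8, Yan, Omega, F, 10), (8, Yan, Zephyr, C, 12), (8, Yan, Zephyr, C, 5), (8, Yan, Zephyr, D, 5), (8, Yan, Zephyr, F, 10), (9, Wes, Omega, A, 11), (9, Wes, Omega, C, 10), (9, Wes, Omega, D, 16), (9, Yan, Atlas, C, 12), (9, Yan, Atlas, C, 5), (9, Yan, Atlas, D, 5), (9, Yan, Atlas, F, 10)}
(Course ⨝ Enroll) ⋈ Teacher (natural join on sid): {(3, Wes, Atlas, A, 11, 10), (3, Wes, Atlas, C, 10, 26), (3, Wes, Atlas, C, 10, 40), (3, Yan, Vega, C, 5, 35), (3, Yan, Vega, D, 5, 35), (3, Yan, Vega, F, 10, 26), (3, Yan, Vega, F, 10, 40), (6, Yan, Orion, C, 5, 35), (6, Yan, Orion, D, 5, 35), (6, Yan, Orion, F, 10, 26), (6, Yan, Orion, F, 10, 40), (7, Wes, Echo, A, 11, 10), (7, Wes, Echo, C, 10, 26), (7, Wes, Echo, C, 10, 40), (8, Yan, Omega, C, 5, 35), (8, Yan, Omega, D, 5, 35), (8, Yan, Omega, F, 10, 26), (8, Yan, Omega, F, 10, 40), (8, Yan, Zephyr, C, 5, 35), (8, Yan, Zephyr, D, 5, 35), (8, Yan, Zephyr, F, 10, 26), (8, Yan, Zephyr, F, 10, 40), (9, Wes, Omega, A, 11, 10), (9, Wes, Omega, C, 10, 26), (9, Wes, Omega, C, 10, 40), (9, Yan, Atlas, C, 5, 35), (9, Yan, Atlas, D, 5, 35), (9, Yan, Atlas, F, 10, 26), (9, Yan, Atlas, F, 10, 40)}
Apply σ_{sid > 5}; surviving tuples: {(3, Wes, Atlas, A, 11, 10), (3, Wes, Atlas, C, 10, 26), (3, Wes, Atlas, C, 10, 40), (3, Yan, Vega, F, 10, 26), (3, Yan, Vega, F, 10, 40), (6, Yan, Orion, F, 10, 26), (6, Yan, Orion, F, 10, 40), (7, Wes, Echo, A, 11, 10), (7, Wes, Echo, C, 10, 26), (7, Wes, Echo, C, 10, 40), (8, Yan, Omega, F, 10, 26), (8, Yan, Omega, F, 10, 40), (8, Yan, Zephyr, F, 10, 26), (8, Yan, Zephyr, F, 10, 40), (9, Wes, Omega, A, 11, 10), (9, Wes, Omega, C, 10, 26), (9, Wes, Omega, C, 10, 40), (9, Yan, Atlas, F, 10, 26), (9, Yan, Atlas, F, 10, 40)}
Keep only column(s) credits, grade (9 duplicate(s) eliminated): {(3, A), (3, C), (3, F), (6, F), (7, A), (7, C), (8, F), (9, A), (9, C), (9, F)}
Set difference of the two operands is {(3, A), (3, C), (3, F), (7, A), (7, C), (8, F), (9, A), (9, C), (9, F)}.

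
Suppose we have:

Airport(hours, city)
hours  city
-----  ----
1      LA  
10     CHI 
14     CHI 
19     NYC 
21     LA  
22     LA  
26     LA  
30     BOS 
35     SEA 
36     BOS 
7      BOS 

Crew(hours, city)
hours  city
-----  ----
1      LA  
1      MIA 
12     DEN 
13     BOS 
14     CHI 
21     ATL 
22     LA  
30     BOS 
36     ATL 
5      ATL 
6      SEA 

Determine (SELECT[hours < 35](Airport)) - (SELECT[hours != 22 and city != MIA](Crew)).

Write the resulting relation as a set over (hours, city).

{(10, CHI), (19, NYC), (21, LA), (22, LA), (26, LA), (7, BOS)}

Apply σ_{hours < 35}; surviving tuples: {(1, LA), (10, CHI), (14, CHI), (19, NYC), (21, LA), (22, LA), (26, LA), (30, BOS), (7, BOS)}
Apply σ_{hours != 22 and city != MIA}; surviving tuples: {(1, LA), (12, DEN), (13, BOS), (14, CHI), (21, ATL), (30, BOS), (36, ATL), (5, ATL), (6, SEA)}
Difference: {(1, LA), (10, CHI), (14, CHI), (19, NYC), (21, LA), (22, LA), (26, LA), (30, BOS), (7, BOS)} with {(1, LA), (12, DEN), (13, BOS), (14, CHI), (21, ATL), (30, BOS), (36, ATL), (5, ATL), (6, SEA)} → {(10, CHI), (19, NYC), (21, LA), (22, LA), (26, LA), (7, BOS)}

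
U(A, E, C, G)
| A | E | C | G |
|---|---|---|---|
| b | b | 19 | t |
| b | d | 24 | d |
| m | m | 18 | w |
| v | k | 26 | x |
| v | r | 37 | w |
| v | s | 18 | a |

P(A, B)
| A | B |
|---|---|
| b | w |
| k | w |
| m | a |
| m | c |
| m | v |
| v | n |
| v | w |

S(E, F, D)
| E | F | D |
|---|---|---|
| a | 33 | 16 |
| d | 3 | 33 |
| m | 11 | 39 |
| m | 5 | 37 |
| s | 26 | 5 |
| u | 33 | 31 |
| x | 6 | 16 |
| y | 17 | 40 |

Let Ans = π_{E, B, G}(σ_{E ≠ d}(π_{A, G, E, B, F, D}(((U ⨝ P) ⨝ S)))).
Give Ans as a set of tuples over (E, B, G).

{(m, a, w), (m, c, w), (m, v, w), (s, n, a), (s, w, a)}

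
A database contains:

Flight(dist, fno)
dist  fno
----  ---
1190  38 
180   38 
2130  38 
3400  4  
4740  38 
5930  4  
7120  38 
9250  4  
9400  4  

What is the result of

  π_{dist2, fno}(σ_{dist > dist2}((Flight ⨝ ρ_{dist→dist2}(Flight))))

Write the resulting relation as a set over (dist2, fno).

{(1190, 38), (180, 38), (2130, 38), (3400, 4), (4740, 38), (5930, 4), (9250, 4)}

ρ[dist→dist2]: schema becomes (dist2, fno); tuples unchanged.
Flight ⋈ ρ_{dist→dist2}(Flight) (natural join on fno): {(1190, 38, 1190), (1190, 38, 180), (1190, 38, 2130), (1190, 38, 4740), (1190, 38, 7120), (180, 38, 1190), (180, 38, 180), (180, 38, 2130), (180, 38, 4740), (180, 38, 7120), (2130, 38, 1190), (2130, 38, 180), (2130, 38, 2130), (2130, 38, 4740), (2130, 38, 7120), (3400, 4, 3400), (3400, 4, 5930), (3400, 4, 9250), (3400, 4, 9400), (4740, 38, 1190), (4740, 38, 180), (4740, 38, 2130), (4740, 38, 4740), (4740, 38, 7120), (5930, 4, 3400), (5930, 4, 5930), (5930, 4, 9250), (5930, 4, 9400), (7120, 38, 1190), (7120, 38, 180), (7120, 38, 2130), (7120, 38, 4740), (7120, 38, 7120), (9250, 4, 3400), (9250, 4, 5930), (9250, 4, 9250), (9250, 4, 9400), (9400, 4, 3400), (9400, 4, 5930), (9400, 4, 9250), (9400, 4, 9400)}
Selection dist > dist2: {(1190, 38, 180), (2130, 38, 1190), (2130, 38, 180), (4740, 38, 1190), (4740, 38, 180), (4740, 38, 2130), (5930, 4, 3400), (7120, 38, 1190), (7120, 38, 180), (7120, 38, 2130), (7120, 38, 4740), (9250, 4, 3400), (9250, 4, 5930), (9400, 4, 3400), (9400, 4, 5930), (9400, 4, 9250)}
π_{dist2, fno} gives {(1190, 38), (180, 38), (2130, 38), (3400, 4), (4740, 38), (5930, 4), (9250, 4)} (9 duplicate(s) eliminated).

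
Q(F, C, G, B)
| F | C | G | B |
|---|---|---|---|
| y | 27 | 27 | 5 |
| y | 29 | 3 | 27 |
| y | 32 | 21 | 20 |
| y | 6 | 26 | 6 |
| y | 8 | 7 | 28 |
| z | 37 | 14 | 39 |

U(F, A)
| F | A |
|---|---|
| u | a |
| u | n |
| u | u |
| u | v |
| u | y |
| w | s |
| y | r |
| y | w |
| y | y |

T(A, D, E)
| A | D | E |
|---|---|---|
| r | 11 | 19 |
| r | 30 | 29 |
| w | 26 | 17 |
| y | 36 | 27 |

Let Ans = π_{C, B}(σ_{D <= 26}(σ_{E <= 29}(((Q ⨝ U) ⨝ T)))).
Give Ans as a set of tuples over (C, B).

Q ⋈ U (natural join on F): {(y, 27, 27, 5, r), (y, 27, 27, 5, w), (y, 27, 27, 5, y), (y, 29, 3, 27, r), (y, 29, 3, 27, w), (y, 29, 3, 27, y), (y, 32, 21, 20, r), (y, 32, 21, 20, w), (y, 32, 21, 20, y), (y, 6, 26, 6, r), (y, 6, 26, 6, w), (y, 6, 26, 6, y), (y, 8, 7, 28, r), (y, 8, 7, 28, w), (y, 8, 7, 28, y)}
(Q ⨝ U) ⋈ T (natural join on A): {(y, 27, 27, 5, r, 11, 19), (y, 27, 27, 5, r, 30, 29), (y, 27, 27, 5, w, 26, 17), (y, 27, 27, 5, y, 36, 27), (y, 29, 3, 27, r, 11, 19), (y, 29, 3, 27, r, 30, 29), (y, 29, 3, 27, w, 26, 17), (y, 29, 3, 27, y, 36, 27), (y, 32, 21, 20, r, 11, 19), (y, 32, 21, 20, r, 30, 29), (y, 32, 21, 20, w, 26, 17), (y, 32, 21, 20, y, 36, 27), (y, 6, 26, 6, r, 11, 19), (y, 6, 26, 6, r, 30, 29), (y, 6, 26, 6, w, 26, 17), (y, 6, 26, 6, y, 36, 27), (y, 8, 7, 28, r, 11, 19), (y, 8, 7, 28, r, 30, 29), (y, 8, 7, 28, w, 26, 17), (y, 8, 7, 28, y, 36, 27)}
Filtering on E <= 29 leaves {(y, 27, 27, 5, r, 11, 19), (y, 27, 27, 5, r, 30, 29), (y, 27, 27, 5, w, 26, 17), (y, 27, 27, 5, y, 36, 27), (y, 29, 3, 27, r, 11, 19), (y, 29, 3, 27, r, 30, 29), (y, 29, 3, 27, w, 26, 17), (y, 29, 3, 27, y, 36, 27), (y, 32, 21, 20, r, 11, 19), (y, 32, 21, 20, r, 30, 29), (y, 32, 21, 20, w, 26, 17), (y, 32, 21, 20, y, 36, 27), (y, 6, 26, 6, r, 11, 19), (y, 6, 26, 6, r, 30, 29), (y, 6, 26, 6, w, 26, 17), (y, 6, 26, 6, y, 36, 27), (y, 8, 7, 28, r, 11, 19), (y, 8, 7, 28, r, 30, 29), (y, 8, 7, 28, w, 26, 17), (y, 8, 7, 28, y, 36, 27)}.
Filtering on D <= 26 leaves {(y, 27, 27, 5, r, 11, 19), (y, 27, 27, 5, w, 26, 17), (y, 29, 3, 27, r, 11, 19), (y, 29, 3, 27, w, 26, 17), (y, 32, 21, 20, r, 11, 19), (y, 32, 21, 20, w, 26, 17), (y, 6, 26, 6, r, 11, 19), (y, 6, 26, 6, w, 26, 17), (y, 8, 7, 28, r, 11, 19), (y, 8, 7, 28, w, 26, 17)}.
π_{C, B} gives {(27, 5), (29, 27), (32, 20), (6, 6), (8, 28)} (5 duplicate(s) eliminated).

{(27, 5), (29, 27), (32, 20), (6, 6), (8, 28)}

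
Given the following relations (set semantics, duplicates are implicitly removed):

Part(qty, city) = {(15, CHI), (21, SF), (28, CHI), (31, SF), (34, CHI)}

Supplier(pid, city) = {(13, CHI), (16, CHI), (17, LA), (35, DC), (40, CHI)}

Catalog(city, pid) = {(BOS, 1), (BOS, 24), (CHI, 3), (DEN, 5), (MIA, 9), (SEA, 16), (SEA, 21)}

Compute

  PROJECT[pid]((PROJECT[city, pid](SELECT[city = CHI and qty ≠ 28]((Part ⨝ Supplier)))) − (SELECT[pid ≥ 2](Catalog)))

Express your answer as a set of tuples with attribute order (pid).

{13, 16, 40}

Joining Part and Supplier on city yields {(15, CHI, 13), (15, CHI, 16), (15, CHI, 40), (28, CHI, 13), (28, CHI, 16), (28, CHI, 40), (34, CHI, 13), (34, CHI, 16), (34, CHI, 40)}.
Apply σ_{city = CHI and qty ≠ 28}; surviving tuples: {(15, CHI, 13), (15, CHI, 16), (15, CHI, 40), (34, CHI, 13), (34, CHI, 16), (34, CHI, 40)}
π_{city, pid} gives {(CHI, 13), (CHI, 16), (CHI, 40)} (3 duplicate(s) eliminated).
Apply σ_{pid ≥ 2}; surviving tuples: {(BOS, 24), (CHI, 3), (DEN, 5), (MIA, 9), (SEA, 16), (SEA, 21)}
Set difference of the two operands is {(CHI, 13), (CHI, 16), (CHI, 40)}.
π_{pid} gives {13, 16, 40}.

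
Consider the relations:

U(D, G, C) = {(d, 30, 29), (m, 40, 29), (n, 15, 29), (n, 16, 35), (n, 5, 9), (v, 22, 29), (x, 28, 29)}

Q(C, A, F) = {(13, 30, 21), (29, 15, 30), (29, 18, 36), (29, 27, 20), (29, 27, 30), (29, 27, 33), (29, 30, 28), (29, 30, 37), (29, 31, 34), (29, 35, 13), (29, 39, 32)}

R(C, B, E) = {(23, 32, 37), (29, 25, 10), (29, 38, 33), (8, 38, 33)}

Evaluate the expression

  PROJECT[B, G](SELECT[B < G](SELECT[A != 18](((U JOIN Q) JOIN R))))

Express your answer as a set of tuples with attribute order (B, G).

{(25, 28), (25, 30), (25, 40), (38, 40)}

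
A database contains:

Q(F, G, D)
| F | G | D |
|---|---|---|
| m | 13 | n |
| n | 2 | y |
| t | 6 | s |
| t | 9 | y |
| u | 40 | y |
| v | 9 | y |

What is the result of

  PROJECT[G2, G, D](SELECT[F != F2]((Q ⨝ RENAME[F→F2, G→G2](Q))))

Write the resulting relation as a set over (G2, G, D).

{(2, 40, y), (2, 9, y), (40, 2, y), (40, 9, y), (9, 2, y), (9, 40, y), (9, 9, y)}

ρ[F→F2, G→G2]: schema becomes (F2, G2, D); tuples unchanged.
Natural join on D: {(m, 13, n, m, 13), (n, 2, y, n, 2), (n, 2, y, t, 9), (n, 2, y, u, 40), (n, 2, y, v, 9), (t, 6, s, t, 6), (t, 9, y, n, 2), (t, 9, y, t, 9), (t, 9, y, u, 40), (t, 9, y, v, 9), (u, 40, y, n, 2), (u, 40, y, t, 9), (u, 40, y, u, 40), (u, 40, y, v, 9), (v, 9, y, n, 2), (v, 9, y, t, 9), (v, 9, y, u, 40), (v, 9, y, v, 9)}
Selection F != F2: {(n, 2, y, t, 9), (n, 2, y, u, 40), (n, 2, y, v, 9), (t, 9, y, n, 2), (t, 9, y, u, 40), (t, 9, y, v, 9), (u, 40, y, n, 2), (u, 40, y, t, 9), (u, 40, y, v, 9), (v, 9, y, n, 2), (v, 9, y, t, 9), (v, 9, y, u, 40)}
Keep only column(s) G2, G, D (5 duplicate(s) eliminated): {(2, 40, y), (2, 9, y), (40, 2, y), (40, 9, y), (9, 2, y), (9, 40, y), (9, 9, y)}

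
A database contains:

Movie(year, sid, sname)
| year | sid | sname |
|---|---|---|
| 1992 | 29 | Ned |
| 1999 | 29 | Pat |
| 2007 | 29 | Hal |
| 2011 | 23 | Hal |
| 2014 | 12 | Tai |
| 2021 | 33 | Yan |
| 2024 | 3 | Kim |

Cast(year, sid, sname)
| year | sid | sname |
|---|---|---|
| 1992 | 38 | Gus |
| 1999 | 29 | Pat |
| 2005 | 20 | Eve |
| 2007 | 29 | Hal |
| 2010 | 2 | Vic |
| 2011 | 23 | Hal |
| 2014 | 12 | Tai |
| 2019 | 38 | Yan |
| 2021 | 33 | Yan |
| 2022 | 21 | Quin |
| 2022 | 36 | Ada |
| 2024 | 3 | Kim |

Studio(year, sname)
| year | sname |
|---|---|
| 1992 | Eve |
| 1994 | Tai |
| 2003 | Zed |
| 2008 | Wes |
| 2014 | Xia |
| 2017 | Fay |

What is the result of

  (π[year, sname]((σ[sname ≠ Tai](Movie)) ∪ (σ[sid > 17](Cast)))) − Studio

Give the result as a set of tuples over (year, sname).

σ[sname ≠ Tai]: keep tuples satisfying sname ≠ Tai → {(1992, 29, Ned), (1999, 29, Pat), (2007, 29, Hal), (2011, 23, Hal), (2021, 33, Yan), (2024, 3, Kim)}
σ[sid > 17]: keep tuples satisfying sid > 17 → {(1992, 38, Gus), (1999, 29, Pat), (2005, 20, Eve), (2007, 29, Hal), (2011, 23, Hal), (2019, 38, Yan), (2021, 33, Yan), (2022, 21, Quin), (2022, 36, Ada)}
Union: {(1992, 29, Ned), (1999, 29, Pat), (2007, 29, Hal), (2011, 23, Hal), (2021, 33, Yan), (2024, 3, Kim)} with {(1992, 38, Gus), (1999, 29, Pat), (2005, 20, Eve), (2007, 29, Hal), (2011, 23, Hal), (2019, 38, Yan), (2021, 33, Yan), (2022, 21, Quin), (2022, 36, Ada)} → {(1992, 29, Ned), (1992, 38, Gus), (1999, 29, Pat), (2005, 20, Eve), (2007, 29, Hal), (2011, 23, Hal), (2019, 38, Yan), (2021, 33, Yan), (2022, 21, Quin), (2022, 36, Ada), (2024, 3, Kim)}
Keep only column(s) year, sname: {(1992, Gus), (1992, Ned), (1999, Pat), (2005, Eve), (2007, Hal), (2011, Hal), (2019, Yan), (2021, Yan), (2022, Ada), (2022, Quin), (2024, Kim)}
Difference: {(1992, Gus), (1992, Ned), (1999, Pat), (2005, Eve), (2007, Hal), (2011, Hal), (2019, Yan), (2021, Yan), (2022, Ada), (2022, Quin), (2024, Kim)} with {(1992, Eve), (1994, Tai), (2003, Zed), (2008, Wes), (2014, Xia), (2017, Fay)} → {(1992, Gus), (1992, Ned), (1999, Pat), (2005, Eve), (2007, Hal), (2011, Hal), (2019, Yan), (2021, Yan), (2022, Ada), (2022, Quin), (2024, Kim)}

{(1992, Gus), (1992, Ned), (1999, Pat), (2005, Eve), (2007, Hal), (2011, Hal), (2019, Yan), (2021, Yan), (2022, Ada), (2022, Quin), (2024, Kim)}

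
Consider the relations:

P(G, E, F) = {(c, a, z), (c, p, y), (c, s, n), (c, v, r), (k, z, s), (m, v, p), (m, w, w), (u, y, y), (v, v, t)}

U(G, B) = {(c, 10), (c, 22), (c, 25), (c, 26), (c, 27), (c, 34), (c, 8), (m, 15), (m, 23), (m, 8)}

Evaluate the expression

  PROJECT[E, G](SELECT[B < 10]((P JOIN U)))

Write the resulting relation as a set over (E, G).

{(a, c), (p, c), (s, c), (v, c), (v, m), (w, m)}

Joining P and U on G yields {(c, a, z, 10), (c, a, z, 22), (c, a, z, 25), (c, a, z, 26), (c, a, z, 27), (c, a, z, 34), (c, a, z, 8), (c, p, y, 10), (c, p, y, 22), (c, p, y, 25), (c, p, y, 26), (c, p, y, 27), (c, p, y, 34), (c, p, y, 8), (c, s, n, 10), (c, s, n, 22), (c, s, n, 25), (c, s, n, 26), (c, s, n, 27), (c, s, n, 34), (c, s, n, 8), (c, v, r, 10), (c, v, r, 22), (c, v, r, 25), (c, v, r, 26), (c, v, r, 27), (c, v, r, 34), (c, v, r, 8), (m, v, p, 15), (m, v, p, 23), (m, v, p, 8), (m, w, w, 15), (m, w, w, 23), (m, w, w, 8)}.
Apply σ_{B < 10}; surviving tuples: {(c, a, z, 8), (c, p, y, 8), (c, s, n, 8), (c, v, r, 8), (m, v, p, 8), (m, w, w, 8)}
Projecting to E, G: {(a, c), (p, c), (s, c), (v, c), (v, m), (w, m)}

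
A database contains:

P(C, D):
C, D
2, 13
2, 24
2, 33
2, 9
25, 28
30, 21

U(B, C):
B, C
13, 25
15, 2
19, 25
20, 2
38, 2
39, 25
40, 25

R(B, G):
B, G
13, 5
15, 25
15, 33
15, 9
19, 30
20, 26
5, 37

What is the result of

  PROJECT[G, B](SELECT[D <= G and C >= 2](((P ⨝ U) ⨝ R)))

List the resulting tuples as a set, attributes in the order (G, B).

{(25, 15), (26, 20), (30, 19), (33, 15), (9, 15)}

Joining P and U on C yields {(2, 13, 15), (2, 13, 20), (2, 13, 38), (2, 24, 15), (2, 24, 20), (2, 24, 38), (2, 33, 15), (2, 33, 20), (2, 33, 38), (2, 9, 15), (2, 9, 20), (2, 9, 38), (25, 28, 13), (25, 28, 19), (25, 28, 39), (25, 28, 40)}.
Joining (P ⨝ U) and R on B yields {(2, 13, 15, 25), (2, 13, 15, 33), (2, 13, 15, 9), (2, 13, 20, 26), (2, 24, 15, 25), (2, 24, 15, 33), (2, 24, 15, 9), (2, 24, 20, 26), (2, 33, 15, 25), (2, 33, 15, 33), (2, 33, 15, 9), (2, 33, 20, 26), (2, 9, 15, 25), (2, 9, 15, 33), (2, 9, 15, 9), (2, 9, 20, 26), (25, 28, 13, 5), (25, 28, 19, 30)}.
Apply σ_{D <= G and C >= 2}; surviving tuples: {(2, 13, 15, 25), (2, 13, 15, 33), (2, 13, 20, 26), (2, 24, 15, 25), (2, 24, 15, 33), (2, 24, 20, 26), (2, 33, 15, 33), (2, 9, 15, 25), (2, 9, 15, 33), (2, 9, 15, 9), (2, 9, 20, 26), (25, 28, 19, 30)}
π_{G, B} gives {(25, 15), (26, 20), (30, 19), (33, 15), (9, 15)} (7 duplicate(s) eliminated).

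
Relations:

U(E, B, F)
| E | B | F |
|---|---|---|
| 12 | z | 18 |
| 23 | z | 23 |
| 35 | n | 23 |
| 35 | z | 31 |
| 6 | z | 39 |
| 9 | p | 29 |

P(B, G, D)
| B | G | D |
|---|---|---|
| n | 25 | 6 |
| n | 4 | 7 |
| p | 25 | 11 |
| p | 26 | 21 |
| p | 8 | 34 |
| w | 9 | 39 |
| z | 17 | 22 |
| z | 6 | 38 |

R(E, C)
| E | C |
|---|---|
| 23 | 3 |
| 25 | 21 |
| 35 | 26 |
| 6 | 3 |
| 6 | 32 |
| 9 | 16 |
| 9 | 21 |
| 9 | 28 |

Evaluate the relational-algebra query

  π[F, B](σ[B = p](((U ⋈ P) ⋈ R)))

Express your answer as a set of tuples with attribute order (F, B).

Joining U and P on B yields {(12, z, 18, 17, 22), (12, z, 18, 6, 38), (23, z, 23, 17, 22), (23, z, 23, 6, 38), (35, n, 23, 25, 6), (35, n, 23, 4, 7), (35, z, 31, 17, 22), (35, z, 31, 6, 38), (6, z, 39, 17, 22), (6, z, 39, 6, 38), (9, p, 29, 25, 11), (9, p, 29, 26, 21), (9, p, 29, 8, 34)}.
Joining (U ⋈ P) and R on E yields {(23, z, 23, 17, 22, 3), (23, z, 23, 6, 38, 3), (35, n, 23, 25, 6, 26), (35, n, 23, 4, 7, 26), (35, z, 31, 17, 22, 26), (35, z, 31, 6, 38, 26), (6, z, 39, 17, 22, 3), (6, z, 39, 17, 22, 32), (6, z, 39, 6, 38, 3), (6, z, 39, 6, 38, 32), (9, p, 29, 25, 11, 16), (9, p, 29, 25, 11, 21), (9, p, 29, 25, 11, 28), (9, p, 29, 26, 21, 16), (9, p, 29, 26, 21, 21), (9, p, 29, 26, 21, 28), (9, p, 29, 8, 34, 16), (9, p, 29, 8, 34, 21), (9, p, 29, 8, 34, 28)}.
σ[B = p]: keep tuples satisfying B = p → {(9, p, 29, 25, 11, 16), (9, p, 29, 25, 11, 21), (9, p, 29, 25, 11, 28), (9, p, 29, 26, 21, 16), (9, p, 29, 26, 21, 21), (9, p, 29, 26, 21, 28), (9, p, 29, 8, 34, 16), (9, p, 29, 8, 34, 21), (9, p, 29, 8, 34, 28)}
Keep only column(s) F, B (8 duplicate(s) eliminated): {(29, p)}

{(29, p)}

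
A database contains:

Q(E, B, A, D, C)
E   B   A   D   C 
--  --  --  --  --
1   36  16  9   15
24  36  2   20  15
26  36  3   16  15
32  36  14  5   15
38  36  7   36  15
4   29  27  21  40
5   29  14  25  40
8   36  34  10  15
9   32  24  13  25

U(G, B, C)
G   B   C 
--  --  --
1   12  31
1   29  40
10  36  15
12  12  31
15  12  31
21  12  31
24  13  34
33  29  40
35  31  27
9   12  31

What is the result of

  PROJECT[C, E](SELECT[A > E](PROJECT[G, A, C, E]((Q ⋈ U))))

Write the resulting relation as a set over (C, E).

Joining Q and U on B, C yields {(1, 36, 16, 9, 15, 10), (24, 36, 2, 20, 15, 10), (26, 36, 3, 16, 15, 10), (32, 36, 14, 5, 15, 10), (38, 36, 7, 36, 15, 10), (4, 29, 27, 21, 40, 1), (4, 29, 27, 21, 40, 33), (5, 29, 14, 25, 40, 1), (5, 29, 14, 25, 40, 33), (8, 36, 34, 10, 15, 10)}.
Projecting to G, A, C, E: {(1, 14, 40, 5), (1, 27, 40, 4), (10, 14, 15, 32), (10, 16, 15, 1), (10, 2, 15, 24), (10, 3, 15, 26), (10, 34, 15, 8), (10, 7, 15, 38), (33, 14, 40, 5), (33, 27, 40, 4)}
Filtering on A > E leaves {(1, 14, 40, 5), (1, 27, 40, 4), (10, 16, 15, 1), (10, 34, 15, 8), (33, 14, 40, 5), (33, 27, 40, 4)}.
Projecting to C, E (2 duplicate(s) eliminated): {(15, 1), (15, 8), (40, 4), (40, 5)}

{(15, 1), (15, 8), (40, 4), (40, 5)}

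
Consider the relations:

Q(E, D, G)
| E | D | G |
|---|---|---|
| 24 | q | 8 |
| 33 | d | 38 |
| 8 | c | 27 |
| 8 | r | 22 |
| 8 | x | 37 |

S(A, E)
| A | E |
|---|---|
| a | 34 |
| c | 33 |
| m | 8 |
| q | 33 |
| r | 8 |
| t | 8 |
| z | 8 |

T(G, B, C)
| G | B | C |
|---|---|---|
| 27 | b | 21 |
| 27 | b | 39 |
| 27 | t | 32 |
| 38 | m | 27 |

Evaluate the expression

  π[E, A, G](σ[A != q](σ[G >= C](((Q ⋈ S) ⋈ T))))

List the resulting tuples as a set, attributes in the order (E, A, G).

{(33, c, 38), (8, m, 27), (8, r, 27), (8, t, 27), (8, z, 27)}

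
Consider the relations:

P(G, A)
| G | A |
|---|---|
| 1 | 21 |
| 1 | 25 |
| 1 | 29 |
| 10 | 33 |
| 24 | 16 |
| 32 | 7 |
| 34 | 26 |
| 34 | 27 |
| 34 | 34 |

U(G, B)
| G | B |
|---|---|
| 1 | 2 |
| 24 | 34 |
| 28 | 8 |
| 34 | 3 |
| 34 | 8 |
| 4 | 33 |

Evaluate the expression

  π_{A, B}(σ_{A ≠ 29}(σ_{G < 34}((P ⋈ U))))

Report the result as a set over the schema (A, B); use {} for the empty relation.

{(16, 34), (21, 2), (25, 2)}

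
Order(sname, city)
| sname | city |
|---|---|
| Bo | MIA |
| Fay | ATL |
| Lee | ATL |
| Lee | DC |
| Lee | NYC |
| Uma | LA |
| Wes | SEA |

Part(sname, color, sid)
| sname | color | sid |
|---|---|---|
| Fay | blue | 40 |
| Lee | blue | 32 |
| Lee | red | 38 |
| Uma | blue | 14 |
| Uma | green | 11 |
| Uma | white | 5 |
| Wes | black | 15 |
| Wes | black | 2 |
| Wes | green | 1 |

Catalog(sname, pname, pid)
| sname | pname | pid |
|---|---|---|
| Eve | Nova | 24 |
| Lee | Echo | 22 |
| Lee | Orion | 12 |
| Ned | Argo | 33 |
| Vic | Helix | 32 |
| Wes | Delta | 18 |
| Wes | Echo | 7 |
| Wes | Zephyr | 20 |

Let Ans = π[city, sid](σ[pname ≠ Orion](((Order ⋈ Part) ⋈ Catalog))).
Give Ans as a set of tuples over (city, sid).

Order ⋈ Part (natural join on sname): {(Fay, ATL, blue, 40), (Lee, ATL, blue, 32), (Lee, ATL, red, 38), (Lee, DC, blue, 32), (Lee, DC, red, 38), (Lee, NYC, blue, 32), (Lee, NYC, red, 38), (Uma, LA, blue, 14), (Uma, LA, green, 11), (Uma, LA, white, 5), (Wes, SEA, black, 15), (Wes, SEA, black, 2), (Wes, SEA, green, 1)}
(Order ⋈ Part) ⋈ Catalog (natural join on sname): {(Lee, ATL, blue, 32, Echo, 22), (Lee, ATL, blue, 32, Orion, 12), (Lee, ATL, red, 38, Echo, 22), (Lee, ATL, red, 38, Orion, 12), (Lee, DC, blue, 32, Echo, 22), (Lee, DC, blue, 32, Orion, 12), (Lee, DC, red, 38, Echo, 22), (Lee, DC, red, 38, Orion, 12), (Lee, NYC, blue, 32, Echo, 22), (Lee, NYC, blue, 32, Orion, 12), (Lee, NYC, red, 38, Echo, 22), (Lee, NYC, red, 38, Orion, 12), (Wes, SEA, black, 15, Delta, 18), (Wes, SEA, black, 15, Echo, 7), (Wes, SEA, black, 15, Zephyr, 20), (Wes, SEA, black, 2, Delta, 18), (Wes, SEA, black, 2, Echo, 7), (Wes, SEA, black, 2, Zephyr, 20), (Wes, SEA, green, 1, Delta, 18), (Wes, SEA, green, 1, Echo, 7), (Wes, SEA, green, 1, Zephyr, 20)}
Apply σ_{pname ≠ Orion}; surviving tuples: {(Lee, ATL, blue, 32, Echo, 22), (Lee, ATL, red, 38, Echo, 22), (Lee, DC, blue, 32, Echo, 22), (Lee, DC, red, 38, Echo, 22), (Lee, NYC, blue, 32, Echo, 22), (Lee, NYC, red, 38, Echo, 22), (Wes, SEA, black, 15, Delta, 18), (Wes, SEA, black, 15, Echo, 7), (Wes, SEA, black, 15, Zephyr, 20), (Wes, SEA, black, 2, Delta, 18), (Wes, SEA, black, 2, Echo, 7), (Wes, SEA, black, 2, Zephyr, 20), (Wes, SEA, green, 1, Delta, 18), (Wes, SEA, green, 1, Echo, 7), (Wes, SEA, green, 1, Zephyr, 20)}
Projecting to city, sid (6 duplicate(s) eliminated): {(ATL, 32), (ATL, 38), (DC, 32), (DC, 38), (NYC, 32), (NYC, 38), (SEA, 1), (SEA, 15), (SEA, 2)}

{(ATL, 32), (ATL, 38), (DC, 32), (DC, 38), (NYC, 32), (NYC, 38), (SEA, 1), (SEA, 15), (SEA, 2)}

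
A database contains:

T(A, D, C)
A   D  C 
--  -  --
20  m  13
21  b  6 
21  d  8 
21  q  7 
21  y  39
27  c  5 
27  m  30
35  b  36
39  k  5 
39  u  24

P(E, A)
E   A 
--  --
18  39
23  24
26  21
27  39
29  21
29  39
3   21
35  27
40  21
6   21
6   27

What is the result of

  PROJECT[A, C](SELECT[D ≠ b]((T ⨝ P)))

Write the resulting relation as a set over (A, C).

{(21, 39), (21, 7), (21, 8), (27, 30), (27, 5), (39, 24), (39, 5)}

Joining T and P on A yields {(21, b, 6, 26), (21, b, 6, 29), (21, b, 6, 3), (21, b, 6, 40), (21, b, 6, 6), (21, d, 8, 26), (21, d, 8, 29), (21, d, 8, 3), (21, d, 8, 40), (21, d, 8, 6), (21, q, 7, 26), (21, q, 7, 29), (21, q, 7, 3), (21, q, 7, 40), (21, q, 7, 6), (21, y, 39, 26), (21, y, 39, 29), (21, y, 39, 3), (21, y, 39, 40), (21, y, 39, 6), (27, c, 5, 35), (27, c, 5, 6), (27, m, 30, 35), (27, m, 30, 6), (39, k, 5, 18), (39, k, 5, 27), (39, k, 5, 29), (39, u, 24, 18), (39, u, 24, 27), (39, u, 24, 29)}.
Apply σ_{D ≠ b}; surviving tuples: {(21, d, 8, 26), (21, d, 8, 29), (21, d, 8, 3), (21, d, 8, 40), (21, d, 8, 6), (21, q, 7, 26), (21, q, 7, 29), (21, q, 7, 3), (21, q, 7, 40), (21, q, 7, 6), (21, y, 39, 26), (21, y, 39, 29), (21, y, 39, 3), (21, y, 39, 40), (21, y, 39, 6), (27, c, 5, 35), (27, c, 5, 6), (27, m, 30, 35), (27, m, 30, 6), (39, k, 5, 18), (39, k, 5, 27), (39, k, 5, 29), (39, u, 24, 18), (39, u, 24, 27), (39, u, 24, 29)}
π_{A, C} gives {(21, 39), (21, 7), (21, 8), (27, 30), (27, 5), (39, 24), (39, 5)} (18 duplicate(s) eliminated).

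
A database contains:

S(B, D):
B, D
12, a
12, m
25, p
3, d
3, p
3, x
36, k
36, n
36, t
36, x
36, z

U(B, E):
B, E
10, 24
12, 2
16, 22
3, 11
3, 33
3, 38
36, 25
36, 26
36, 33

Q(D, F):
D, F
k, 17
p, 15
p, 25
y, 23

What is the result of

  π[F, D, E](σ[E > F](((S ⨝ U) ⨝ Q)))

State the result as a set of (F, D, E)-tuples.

Joining S and U on B yields {(12, a, 2), (12, m, 2), (3, d, 11), (3, d, 33), (3, d, 38), (3, p, 11), (3, p, 33), (3, p, 38), (3, x, 11), (3, x, 33), (3, x, 38), (36, k, 25), (36, k, 26), (36, k, 33), (36, n, 25), (36, n, 26), (36, n, 33), (36, t, 25), (36, t, 26), (36, t, 33), (36, x, 25), (36, x, 26), (36, x, 33), (36, z, 25), (36, z, 26), (36, z, 33)}.
Joining (S ⨝ U) and Q on D yields {(3, p, 11, 15), (3, p, 11, 25), (3, p, 33, 15), (3, p, 33, 25), (3, p, 38, 15), (3, p, 38, 25), (36, k, 25, 17), (36, k, 26, 17), (36, k, 33, 17)}.
Apply σ_{E > F}; surviving tuples: {(3, p, 33, 15), (3, p, 33, 25), (3, p, 38, 15), (3, p, 38, 25), (36, k, 25, 17), (36, k, 26, 17), (36, k, 33, 17)}
Projecting to F, D, E: {(15, p, 33), (15, p, 38), (17, k, 25), (17, k, 26), (17, k, 33), (25, p, 33), (25, p, 38)}

{(15, p, 33), (15, p, 38), (17, k, 25), (17, k, 26), (17, k, 33), (25, p, 33), (25, p, 38)}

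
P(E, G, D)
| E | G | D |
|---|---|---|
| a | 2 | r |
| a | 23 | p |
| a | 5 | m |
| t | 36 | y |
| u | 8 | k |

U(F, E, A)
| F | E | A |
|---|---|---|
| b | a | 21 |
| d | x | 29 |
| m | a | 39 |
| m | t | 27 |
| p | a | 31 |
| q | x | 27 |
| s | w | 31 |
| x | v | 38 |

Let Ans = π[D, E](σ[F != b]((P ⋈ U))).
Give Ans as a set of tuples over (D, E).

{(m, a), (p, a), (r, a), (y, t)}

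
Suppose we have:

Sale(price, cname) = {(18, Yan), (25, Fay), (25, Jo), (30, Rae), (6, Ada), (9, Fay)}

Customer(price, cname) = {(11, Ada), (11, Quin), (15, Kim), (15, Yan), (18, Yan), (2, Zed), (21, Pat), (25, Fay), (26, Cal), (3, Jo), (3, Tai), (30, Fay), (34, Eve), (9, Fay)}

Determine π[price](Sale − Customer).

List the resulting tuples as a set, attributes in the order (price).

Difference: {(18, Yan), (25, Fay), (25, Jo), (30, Rae), (6, Ada), (9, Fay)} with {(11, Ada), (11, Quin), (15, Kim), (15, Yan), (18, Yan), (2, Zed), (21, Pat), (25, Fay), (26, Cal), (3, Jo), (3, Tai), (30, Fay), (34, Eve), (9, Fay)} → {(25, Jo), (30, Rae), (6, Ada)}
Keep only column(s) price: {25, 30, 6}

{25, 30, 6}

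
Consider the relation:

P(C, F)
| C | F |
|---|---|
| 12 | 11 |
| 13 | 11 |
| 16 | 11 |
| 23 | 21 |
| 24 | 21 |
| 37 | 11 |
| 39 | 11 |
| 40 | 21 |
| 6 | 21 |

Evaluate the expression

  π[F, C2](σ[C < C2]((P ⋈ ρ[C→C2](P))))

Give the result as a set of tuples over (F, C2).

ρ[C→C2]: schema becomes (C2, F); tuples unchanged.
Natural join on F: {(12, 11, 12), (12, 11, 13), (12, 11, 16), (12, 11, 37), (12, 11, 39), (13, 11, 12), (13, 11, 13), (13, 11, 16), (13, 11, 37), (13, 11, 39), (16, 11, 12), (16, 11, 13), (16, 11, 16), (16, 11, 37), (16, 11, 39), (23, 21, 23), (23, 21, 24), (23, 21, 40), (23, 21, 6), (24, 21, 23), (24, 21, 24), (24, 21, 40), (24, 21, 6), (37, 11, 12), (37, 11, 13), (37, 11, 16), (37, 11, 37), (37, 11, 39), (39, 11, 12), (39, 11, 13), (39, 11, 16), (39, 11, 37), (39, 11, 39), (40, 21, 23), (40, 21, 24), (40, 21, 40), (40, 21, 6), (6, 21, 23), (6, 21, 24), (6, 21, 40), (6, 21, 6)}
Filtering on C < C2 leaves {(12, 11, 13), (12, 11, 16), (12, 11, 37), (12, 11, 39), (13, 11, 16), (13, 11, 37), (13, 11, 39), (16, 11, 37), (16, 11, 39), (23, 21, 24), (23, 21, 40), (24, 21, 40), (37, 11, 39), (6, 21, 23), (6, 21, 24), (6, 21, 40)}.
Projecting to F, C2 (9 duplicate(s) eliminated): {(11, 13), (11, 16), (11, 37), (11, 39), (21, 23), (21, 24), (21, 40)}

{(11, 13), (11, 16), (11, 37), (11, 39), (21, 23), (21, 24), (21, 40)}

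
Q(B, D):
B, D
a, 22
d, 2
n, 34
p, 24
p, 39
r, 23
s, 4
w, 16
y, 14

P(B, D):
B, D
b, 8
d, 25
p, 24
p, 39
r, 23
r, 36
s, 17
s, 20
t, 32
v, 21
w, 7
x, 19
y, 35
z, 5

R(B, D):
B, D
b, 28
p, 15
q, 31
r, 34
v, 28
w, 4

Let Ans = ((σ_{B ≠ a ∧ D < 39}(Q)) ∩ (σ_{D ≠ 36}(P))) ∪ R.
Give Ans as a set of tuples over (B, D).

Filtering on B ≠ a ∧ D < 39 leaves {(d, 2), (n, 34), (p, 24), (r, 23), (s, 4), (w, 16), (y, 14)}.
Filtering on D ≠ 36 leaves {(b, 8), (d, 25), (p, 24), (p, 39), (r, 23), (s, 17), (s, 20), (t, 32), (v, 21), (w, 7), (x, 19), (y, 35), (z, 5)}.
Intersection: {(d, 2), (n, 34), (p, 24), (r, 23), (s, 4), (w, 16), (y, 14)} with {(b, 8), (d, 25), (p, 24), (p, 39), (r, 23), (s, 17), (s, 20), (t, 32), (v, 21), (w, 7), (x, 19), (y, 35), (z, 5)} → {(p, 24), (r, 23)}
Union: {(p, 24), (r, 23)} with {(b, 28), (p, 15), (q, 31), (r, 34), (v, 28), (w, 4)} → {(b, 28), (p, 15), (p, 24), (q, 31), (r, 23), (r, 34), (v, 28), (w, 4)}

{(b, 28), (p, 15), (p, 24), (q, 31), (r, 23), (r, 34), (v, 28), (w, 4)}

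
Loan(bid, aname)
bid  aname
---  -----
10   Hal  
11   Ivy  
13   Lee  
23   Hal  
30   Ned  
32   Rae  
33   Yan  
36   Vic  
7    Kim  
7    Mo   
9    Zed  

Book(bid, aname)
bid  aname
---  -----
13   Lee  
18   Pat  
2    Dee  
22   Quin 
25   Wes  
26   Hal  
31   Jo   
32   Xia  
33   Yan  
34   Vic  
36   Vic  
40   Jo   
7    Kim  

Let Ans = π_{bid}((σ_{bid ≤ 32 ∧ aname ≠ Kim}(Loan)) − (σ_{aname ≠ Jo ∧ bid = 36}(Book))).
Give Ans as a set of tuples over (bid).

σ[bid ≤ 32 ∧ aname ≠ Kim]: keep tuples satisfying bid ≤ 32 ∧ aname ≠ Kim → {(10, Hal), (11, Ivy), (13, Lee), (23, Hal), (30, Ned), (32, Rae), (7, Mo), (9, Zed)}
σ[aname ≠ Jo ∧ bid = 36]: keep tuples satisfying aname ≠ Jo ∧ bid = 36 → {(36, Vic)}
Taking the difference: {(10, Hal), (11, Ivy), (13, Lee), (23, Hal), (30, Ned), (32, Rae), (7, Mo), (9, Zed)}
Projecting to bid: {10, 11, 13, 23, 30, 32, 7, 9}

{10, 11, 13, 23, 30, 32, 7, 9}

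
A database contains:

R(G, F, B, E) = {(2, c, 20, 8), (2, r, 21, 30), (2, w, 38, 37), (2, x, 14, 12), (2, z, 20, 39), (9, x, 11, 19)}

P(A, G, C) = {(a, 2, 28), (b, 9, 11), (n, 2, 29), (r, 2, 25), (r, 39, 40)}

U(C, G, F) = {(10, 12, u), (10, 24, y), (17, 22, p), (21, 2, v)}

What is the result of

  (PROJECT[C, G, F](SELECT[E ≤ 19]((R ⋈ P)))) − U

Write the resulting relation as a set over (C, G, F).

{(11, 9, x), (25, 2, c), (25, 2, x), (28, 2, c), (28, 2, x), (29, 2, c), (29, 2, x)}

R ⋈ P (natural join on G): {(2, c, 20, 8, a, 28), (2, c, 20, 8, n, 29), (2, c, 20, 8, r, 25), (2, r, 21, 30, a, 28), (2, r, 21, 30, n, 29), (2, r, 21, 30, r, 25), (2, w, 38, 37, a, 28), (2, w, 38, 37, n, 29), (2, w, 38, 37, r, 25), (2, x, 14, 12, a, 28), (2, x, 14, 12, n, 29), (2, x, 14, 12, r, 25), (2, z, 20, 39, a, 28), (2, z, 20, 39, n, 29), (2, z, 20, 39, r, 25), (9, x, 11, 19, b, 11)}
Apply σ_{E ≤ 19}; surviving tuples: {(2, c, 20, 8, a, 28), (2, c, 20, 8, n, 29), (2, c, 20, 8, r, 25), (2, x, 14, 12, a, 28), (2, x, 14, 12, n, 29), (2, x, 14, 12, r, 25), (9, x, 11, 19, b, 11)}
π_{C, G, F} gives {(11, 9, x), (25, 2, c), (25, 2, x), (28, 2, c), (28, 2, x), (29, 2, c), (29, 2, x)}.
Taking the difference: {(11, 9, x), (25, 2, c), (25, 2, x), (28, 2, c), (28, 2, x), (29, 2, c), (29, 2, x)}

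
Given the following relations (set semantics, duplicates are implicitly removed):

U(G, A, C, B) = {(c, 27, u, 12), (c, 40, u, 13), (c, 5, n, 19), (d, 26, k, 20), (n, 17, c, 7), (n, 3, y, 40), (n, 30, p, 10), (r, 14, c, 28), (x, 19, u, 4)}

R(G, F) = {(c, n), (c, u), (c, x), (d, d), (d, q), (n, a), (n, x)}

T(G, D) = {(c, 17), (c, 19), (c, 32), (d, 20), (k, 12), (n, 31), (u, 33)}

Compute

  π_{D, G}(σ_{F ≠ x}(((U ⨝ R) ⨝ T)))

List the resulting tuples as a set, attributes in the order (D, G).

Joining U and R on G yields {(c, 27, u, 12, n), (c, 27, u, 12, u), (c, 27, u, 12, x), (c, 40, u, 13, n), (c, 40, u, 13, u), (c, 40, u, 13, x), (c, 5, n, 19, n), (c, 5, n, 19, u), (c, 5, n, 19, x), (d, 26, k, 20, d), (d, 26, k, 20, q), (n, 17, c, 7, a), (n, 17, c, 7, x), (n, 3, y, 40, a), (n, 3, y, 40, x), (n, 30, p, 10, a), (n, 30, p, 10, x)}.
Joining (U ⨝ R) and T on G yields {(c, 27, u, 12, n, 17), (c, 27, u, 12, n, 19), (c, 27, u, 12, n, 32), (c, 27, u, 12, u, 17), (c, 27, u, 12, u, 19), (c, 27, u, 12, u, 32), (c, 27, u, 12, x, 17), (c, 27, u, 12, x, 19), (c, 27, u, 12, x, 32), (c, 40, u, 13, n, 17), (c, 40, u, 13, n, 19), (c, 40, u, 13, n, 32), (c, 40, u, 13, u, 17), (c, 40, u, 13, u, 19), (c, 40, u, 13, u, 32), (c, 40, u, 13, x, 17), (c, 40, u, 13, x, 19), (c, 40, u, 13, x, 32), (c, 5, n, 19, n, 17), (c, 5, n, 19, n, 19), (c, 5, n, 19, n, 32), (c, 5, n, 19, u, 17), (c, 5, n, 19, u, 19), (c, 5, n, 19, u, 32), (c, 5, n, 19, x, 17), (c, 5, n, 19, x, 19), (c, 5, n, 19, x, 32), (d, 26, k, 20, d, 20), (d, 26, k, 20, q, 20), (n, 17, c, 7, a, 31), (n, 17, c, 7, x, 31), (n, 3, y, 40, a, 31), (n, 3, y, 40, x, 31), (n, 30, p, 10, a, 31), (n, 30, p, 10, x, 31)}.
Apply σ_{F ≠ x}; surviving tuples: {(c, 27, u, 12, n, 17), (c, 27, u, 12, n, 19), (c, 27, u, 12, n, 32), (c, 27, u, 12, u, 17), (c, 27, u, 12, u, 19), (c, 27, u, 12, u, 32), (c, 40, u, 13, n, 17), (c, 40, u, 13, n, 19), (c, 40, u, 13, n, 32), (c, 40, u, 13, u, 17), (c, 40, u, 13, u, 19), (c, 40, u, 13, u, 32), (c, 5, n, 19, n, 17), (c, 5, n, 19, n, 19), (c, 5, n, 19, n, 32), (c, 5, n, 19, u, 17), (c, 5, n, 19, u, 19), (c, 5, n, 19, u, 32), (d, 26, k, 20, d, 20), (d, 26, k, 20, q, 20), (n, 17, c, 7, a, 31), (n, 3, y, 40, a, 31), (n, 30, p, 10, a, 31)}
π_{D, G} gives {(17, c), (19, c), (20, d), (31, n), (32, c)} (18 duplicate(s) eliminated).

{(17, c), (19, c), (20, d), (31, n), (32, c)}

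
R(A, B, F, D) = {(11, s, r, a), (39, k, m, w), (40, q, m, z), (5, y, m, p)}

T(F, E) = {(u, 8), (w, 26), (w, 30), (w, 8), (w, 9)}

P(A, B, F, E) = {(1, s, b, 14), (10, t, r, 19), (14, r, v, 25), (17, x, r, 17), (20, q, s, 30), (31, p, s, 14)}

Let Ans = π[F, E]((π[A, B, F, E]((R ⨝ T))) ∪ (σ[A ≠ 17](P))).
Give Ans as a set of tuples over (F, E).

{(b, 14), (r, 19), (s, 14), (s, 30), (v, 25)}

Natural join on F: {}
Projecting to A, B, F, E: {}
Apply σ_{A ≠ 17}; surviving tuples: {(1, s, b, 14), (10, t, r, 19), (14, r, v, 25), (20, q, s, 30), (31, p, s, 14)}
Union: {} with {(1, s, b, 14), (10, t, r, 19), (14, r, v, 25), (20, q, s, 30), (31, p, s, 14)} → {(1, s, b, 14), (10, t, r, 19), (14, r, v, 25), (20, q, s, 30), (31, p, s, 14)}
Projecting to F, E: {(b, 14), (r, 19), (s, 14), (s, 30), (v, 25)}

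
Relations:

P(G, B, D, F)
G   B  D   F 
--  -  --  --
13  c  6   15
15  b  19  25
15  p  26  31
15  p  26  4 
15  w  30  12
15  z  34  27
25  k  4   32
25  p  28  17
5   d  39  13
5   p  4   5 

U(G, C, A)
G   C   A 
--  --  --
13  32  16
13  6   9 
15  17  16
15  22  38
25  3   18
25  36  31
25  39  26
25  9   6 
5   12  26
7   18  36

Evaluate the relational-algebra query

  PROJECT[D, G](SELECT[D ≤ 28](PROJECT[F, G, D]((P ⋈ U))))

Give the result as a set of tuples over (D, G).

Natural join on G: {(13, c, 6, 15, 32, 16), (13, c, 6, 15, 6, 9), (15, b, 19, 25, 17, 16), (15, b, 19, 25, 22, 38), (15, p, 26, 31, 17, 16), (15, p, 26, 31, 22, 38), (15, p, 26, 4, 17, 16), (15, p, 26, 4, 22, 38), (15, w, 30, 12, 17, 16), (15, w, 30, 12, 22, 38), (15, z, 34, 27, 17, 16), (15, z, 34, 27, 22, 38), (25, k, 4, 32, 3, 18), (25, k, 4, 32, 36, 31), (25, k, 4, 32, 39, 26), (25, k, 4, 32, 9, 6), (25, p, 28, 17, 3, 18), (25, p, 28, 17, 36, 31), (25, p, 28, 17, 39, 26), (25, p, 28, 17, 9, 6), (5, d, 39, 13, 12, 26), (5, p, 4, 5, 12, 26)}
π_{F, G, D} gives {(12, 15, 30), (13, 5, 39), (15, 13, 6), (17, 25, 28), (25, 15, 19), (27, 15, 34), (31, 15, 26), (32, 25, 4), (4, 15, 26), (5, 5, 4)} (12 duplicate(s) eliminated).
Selection D ≤ 28: {(15, 13, 6), (17, 25, 28), (25, 15, 19), (31, 15, 26), (32, 25, 4), (4, 15, 26), (5, 5, 4)}
π_{D, G} gives {(19, 15), (26, 15), (28, 25), (4, 25), (4, 5), (6, 13)} (1 duplicate(s) eliminated).

{(19, 15), (26, 15), (28, 25), (4, 25), (4, 5), (6, 13)}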